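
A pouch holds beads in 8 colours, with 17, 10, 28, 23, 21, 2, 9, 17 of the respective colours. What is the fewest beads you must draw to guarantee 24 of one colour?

In the worst case you take as many as possible of each colour without reaching 24: 17 + 10 + 23 + 23 + 21 + 2 + 9 + 17 = 122.
The next one must give 24 of some colour, so 122 + 1 = 123.

123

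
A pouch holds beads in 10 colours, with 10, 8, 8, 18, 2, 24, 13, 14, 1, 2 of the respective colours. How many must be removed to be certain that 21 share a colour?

In the worst case you take as many as possible of each colour without reaching 21: 10 + 8 + 8 + 18 + 2 + 20 + 13 + 14 + 1 + 2 = 96.
The next one must give 21 of some colour, so 96 + 1 = 97.

97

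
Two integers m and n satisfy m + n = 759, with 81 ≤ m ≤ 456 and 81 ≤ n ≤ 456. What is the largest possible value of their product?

144020

With m + n fixed, mn peaks when the two are closest together.
Taking m = 379 and n = 380 (both in [81, 456]) gives mn = 144020.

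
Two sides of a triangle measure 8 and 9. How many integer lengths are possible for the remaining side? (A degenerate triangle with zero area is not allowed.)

The triangle inequality gives |8 − 9| < c < 8 + 9, i.e. 1 < c < 17.
So c can be any integer from 2 to 16: 15 values.

15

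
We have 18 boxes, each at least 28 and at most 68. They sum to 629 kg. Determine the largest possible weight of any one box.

To make one box as large as possible, make the other 17 as small as possible.
The other 17 contribute at least 17 × 28 = 476, leaving at most 629 − 476 = 153.
But each box is capped at 68, so the maximum is 68.
Achievable: one at 68 and the other 17 totalling 561, which fits since 17 × 28 ≤ 561 ≤ 17 × 68.

68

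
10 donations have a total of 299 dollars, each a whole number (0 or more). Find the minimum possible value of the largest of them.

Some value must be at least ⌈299/10⌉ = 30, since 10 × 29 = 290 < 299.
Equality holds with 9 values of 30 and 1 value of 29.

30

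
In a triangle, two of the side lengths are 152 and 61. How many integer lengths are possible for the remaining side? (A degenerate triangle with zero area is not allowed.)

The triangle inequality gives |152 − 61| < c < 152 + 61, i.e. 91 < c < 213.
So c can be any integer from 92 to 212: 121 values.

121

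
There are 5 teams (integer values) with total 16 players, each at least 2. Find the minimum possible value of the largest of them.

4

The 5 values sum to 16, so their maximum is at least ⌈16/5⌉ = 4.
Equality holds with 1 value of 4 and 4 values of 3.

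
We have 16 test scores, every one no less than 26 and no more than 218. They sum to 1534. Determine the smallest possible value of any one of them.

To make one score as small as possible, make the other 15 as large as possible.
The other 15 can take up 15 × 218 = 3270 ≥ 1534 − 26, so one score can sit at its floor of 26.
Achievable: one at 26 and the other 15 totalling 1508, which fits since 15 × 26 ≤ 1508 ≤ 15 × 218.

26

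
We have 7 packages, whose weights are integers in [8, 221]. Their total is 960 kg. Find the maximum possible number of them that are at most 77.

Each value at 77 or below falls at least 221 − 77 = 144 short of the ceiling 221.
The ceiling total is 7 × 221 = 1547, and we need 960, so at most ⌊(1547 − 960)/144⌋ = 4 can be that low.
k = 4 is achieved by 4 values at 77 and 3 at 221, total 971; lower one of the 221's by 11 (still > 77) to reach 960.

4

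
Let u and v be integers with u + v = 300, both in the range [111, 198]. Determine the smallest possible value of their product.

Since u + v is fixed, pushing one of them to its bound minimizes the product.
At the endpoint u = 111, v = 300 − 111 = 189, so uv = 111 × 189 = 20979.

20979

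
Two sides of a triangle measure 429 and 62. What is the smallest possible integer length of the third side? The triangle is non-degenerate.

368

The third side must exceed |429 − 62| = 367.
The smallest integer above 367 is 368.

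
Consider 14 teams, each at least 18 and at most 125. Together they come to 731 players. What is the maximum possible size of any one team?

125

To make one team as large as possible, make the other 13 as small as possible.
The other 13 contribute at least 13 × 18 = 234, leaving at most 731 − 234 = 497.
But each team is capped at 125, so the maximum is 125.
Achievable: one at 125 and the other 13 totalling 606, which fits since 13 × 18 ≤ 606 ≤ 13 × 125.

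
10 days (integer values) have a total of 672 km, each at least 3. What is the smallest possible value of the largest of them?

68

The average is 672/10 > 67, so not all 10 can be 67 or less; the largest is ≥ 68.
Achievable: 2 of them at 68 and 8 at 67 total 672.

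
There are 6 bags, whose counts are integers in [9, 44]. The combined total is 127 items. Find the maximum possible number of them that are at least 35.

If k of the values are ≥ 35, the total is ≥ 35k + 9(6 − k).
Setting 35k + 9(6 − k) ≤ 127 gives 26k ≤ 73, so k ≤ 2.
k = 2 is achieved by 2 values at 35 and 4 at 9, total 106; add 21 to one value (staying below 35) to reach 127.

2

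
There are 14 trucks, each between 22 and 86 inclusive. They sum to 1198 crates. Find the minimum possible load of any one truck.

80

Minimizing one value means maximizing the remaining 13.
The other 13 contribute at most 13 × 86 = 1118, leaving at least 1198 − 1118 = 80.
Since 80 ≥ 22, this is achievable: one at 80 and 13 at 86.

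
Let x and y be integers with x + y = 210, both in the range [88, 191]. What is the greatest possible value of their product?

11025

xy = x(210 − x) is maximized when x is as near 210/2 as the bounds allow.
Taking x = 105 and y = 105 (both in [88, 191]) gives xy = 11025.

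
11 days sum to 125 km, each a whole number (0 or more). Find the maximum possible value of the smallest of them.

If every one of the 11 were at least 12, the total would be at least 11 × 12 = 132 > 125.
Taking 7 copies of 11 and 4 copies of 12 gives exactly 125, so 11 is attained.

11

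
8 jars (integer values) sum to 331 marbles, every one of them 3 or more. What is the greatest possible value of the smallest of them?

The 8 values sum to 331, so their minimum is at most ⌊331/8⌋ = 41.
Equality holds with 5 values of 41 and 3 values of 42.

41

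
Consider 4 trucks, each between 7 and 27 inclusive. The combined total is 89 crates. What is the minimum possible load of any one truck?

To make one truck as small as possible, make the other 3 as large as possible.
The other 3 contribute at most 3 × 27 = 81, leaving at least 89 − 81 = 8.
Since 8 ≥ 7, this is achievable: one at 8 and 3 at 27.

8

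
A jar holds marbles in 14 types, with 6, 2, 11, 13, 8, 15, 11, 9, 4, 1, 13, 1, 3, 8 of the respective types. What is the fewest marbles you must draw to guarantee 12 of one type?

In the worst case you take as many as possible of each type without reaching 12: 6 + 2 + 11 + 11 + 8 + 11 + 11 + 9 + 4 + 1 + 11 + 1 + 3 + 8 = 97.
The next one must give 12 of some type, so 97 + 1 = 98.

98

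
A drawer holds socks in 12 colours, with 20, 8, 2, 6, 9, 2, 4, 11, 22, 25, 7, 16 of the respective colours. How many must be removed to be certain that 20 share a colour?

123

In the worst case you take as many as possible of each colour without reaching 20: 19 + 8 + 2 + 6 + 9 + 2 + 4 + 11 + 19 + 19 + 7 + 16 = 122.
The next one must give 20 of some colour, so 122 + 1 = 123.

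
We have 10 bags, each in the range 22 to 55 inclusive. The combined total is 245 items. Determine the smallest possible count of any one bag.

22

Minimizing one value means maximizing the remaining 9.
The other 9 can take up 9 × 55 = 495 ≥ 245 − 22, so one bag can sit at its floor of 22.
Achievable: one at 22 and the other 9 totalling 223, which fits since 9 × 22 ≤ 223 ≤ 9 × 55.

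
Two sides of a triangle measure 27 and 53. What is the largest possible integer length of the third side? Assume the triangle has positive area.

The third side must be less than 27 + 53 = 80.
The largest integer below 80 is 79.

79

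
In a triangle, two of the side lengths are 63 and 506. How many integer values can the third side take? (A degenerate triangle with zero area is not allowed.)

125

The triangle inequality gives |63 − 506| < c < 63 + 506, i.e. 443 < c < 569.
So c can be any integer from 444 to 568: 125 values.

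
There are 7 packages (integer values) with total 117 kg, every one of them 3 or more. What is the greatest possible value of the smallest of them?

16

If every one of the 7 were at least 17, the total would be at least 7 × 17 = 119 > 117.
Achievable: 2 of them at 16 and 5 at 17 total 117.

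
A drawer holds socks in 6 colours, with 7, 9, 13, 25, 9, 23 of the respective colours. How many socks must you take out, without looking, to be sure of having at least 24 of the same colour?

In the worst case you take as many as possible of each colour without reaching 24: 7 + 9 + 13 + 23 + 9 + 23 = 84.
The next one must give 24 of some colour, so 84 + 1 = 85.

85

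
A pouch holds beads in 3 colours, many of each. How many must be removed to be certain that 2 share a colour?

4

You could draw 1 of every colour without reaching 2 of any — 3 in all.
One more forces 2 of some colour, so 3 + 1 = 4.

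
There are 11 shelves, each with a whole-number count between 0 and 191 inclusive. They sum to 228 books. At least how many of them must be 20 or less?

1

Each value above 20 is at least 21, contributing at least 21 − 0 = 21 above the floor 0.
The sum exceeds the floor total 0 by 228, so at most ⌊228/21⌋ = 10 exceed 20, and at least 1 are ≤ 20.
Exactly 1 works: 1 value at 0 and 10 at 21 total 210; raise one of the low values by 18 (still ≤ 20) to hit 228.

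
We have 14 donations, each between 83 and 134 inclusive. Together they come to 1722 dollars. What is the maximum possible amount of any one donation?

134

To make one donation as large as possible, make the other 13 as small as possible.
The other 13 contribute at least 13 × 83 = 1079, leaving at most 1722 − 1079 = 643.
But each donation is capped at 134, so the maximum is 134.
Achievable: one at 134 and the other 13 totalling 1588, which fits since 13 × 83 ≤ 1588 ≤ 13 × 134.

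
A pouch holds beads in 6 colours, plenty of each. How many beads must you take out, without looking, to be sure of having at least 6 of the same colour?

31

You could draw 5 of every colour without reaching 6 of any — 30 in all.
One more forces 6 of some colour, so 30 + 1 = 31.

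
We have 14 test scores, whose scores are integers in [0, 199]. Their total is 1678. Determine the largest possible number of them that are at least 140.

Suppose k of them are at least 140. Those contribute at least 140 each and the other 14 − k at least 0 each.
So the total is at least 140k + 0(14 − k) = 0 + 140k. This must be ≤ 1678, giving k ≤ 11.
k = 11 is achieved by 11 values at 140 and 3 at 0, total 1540; add 138 to one value (staying below 140) to reach 1678.

11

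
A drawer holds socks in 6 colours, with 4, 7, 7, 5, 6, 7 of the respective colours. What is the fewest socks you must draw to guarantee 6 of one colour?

In the worst case you take as many as possible of each colour without reaching 6: 4 + 5 + 5 + 5 + 5 + 5 = 29.
The next one must give 6 of some colour, so 29 + 1 = 30.

30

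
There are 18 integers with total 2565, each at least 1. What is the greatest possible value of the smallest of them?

If every one of the 18 were at least 143, the total would be at least 18 × 143 = 2574 > 2565.
Taking 9 copies of 142 and 9 copies of 143 gives exactly 2565, so 142 is attained.

142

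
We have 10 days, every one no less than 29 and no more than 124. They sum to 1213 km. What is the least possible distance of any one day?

Minimizing one value means maximizing the remaining 9.
The other 9 contribute at most 9 × 124 = 1116, leaving at least 1213 − 1116 = 97.
Since 97 ≥ 29, this is achievable: one at 97 and 9 at 124.

97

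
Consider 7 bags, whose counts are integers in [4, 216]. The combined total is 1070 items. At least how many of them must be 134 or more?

If only k of them are at least 134, the other 7 − k are at most 133, so the total is at most k·216 + (7 − k)·133.
This must reach 1070, so k·216 + (7 − k)·133 ≥ 1070, giving k ≥ 2.
Exactly 2 works: 2 values at 216 and 5 at 133 total 1097; lower one of the high values by 27 (still ≥ 134) to hit 1070.

2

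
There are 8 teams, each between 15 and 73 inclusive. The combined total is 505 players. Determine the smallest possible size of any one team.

To make one team as small as possible, make the other 7 as large as possible.
The other 7 can take up 7 × 73 = 511 ≥ 505 − 15, so one team can sit at its floor of 15.
Achievable: one at 15 and the other 7 totalling 490, which fits since 7 × 15 ≤ 490 ≤ 7 × 73.

15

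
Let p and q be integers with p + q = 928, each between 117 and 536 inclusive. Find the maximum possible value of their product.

215296

pq = p(928 − p) is maximized when p is as near 928/2 as the bounds allow.
Taking p = 464 and q = 464 (both in [117, 536]) gives pq = 215296.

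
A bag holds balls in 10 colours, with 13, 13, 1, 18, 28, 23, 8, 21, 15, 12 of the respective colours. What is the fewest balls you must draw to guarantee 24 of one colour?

In the worst case you take as many as possible of each colour without reaching 24: 13 + 13 + 1 + 18 + 23 + 23 + 8 + 21 + 15 + 12 = 147.
The next one must give 24 of some colour, so 147 + 1 = 148.

148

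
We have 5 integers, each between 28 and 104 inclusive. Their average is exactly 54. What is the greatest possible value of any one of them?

To make one integer as large as possible, make the other 4 as small as possible.
The total is 5 × 54 = 270.
The other 4 contribute at least 4 × 28 = 112, leaving at most 270 − 112 = 158.
But each integer is capped at 104, so the maximum is 104.
Achievable: one at 104 and the other 4 totalling 166, which fits since 4 × 28 ≤ 166 ≤ 4 × 104.

104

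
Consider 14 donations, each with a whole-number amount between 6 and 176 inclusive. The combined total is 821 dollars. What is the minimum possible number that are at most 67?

3

If only k of them are at most 67, the other 14 − k are at least 68, so the total is at least (14 − k)·68 + k·6.
This is ≤ 821, so (14 − k)·68 + 6k ≤ 821, which gives k ≥ 3.
Exactly 3 works: 3 values at 6 and 11 at 68 total 766; raise one of the low values by 55 (still ≤ 67) to hit 821.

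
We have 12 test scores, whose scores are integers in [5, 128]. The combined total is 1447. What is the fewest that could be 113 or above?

If only k of them are at least 113, the other 12 − k are at most 112, so the total is at most k·128 + (12 − k)·112.
This must reach 1447, so k·128 + (12 − k)·112 ≥ 1447, giving k ≥ 7.
Exactly 7 works: 7 values at 128 and 5 at 112 total 1456; lower one of the high values by 9 (still ≥ 113) to hit 1447.

7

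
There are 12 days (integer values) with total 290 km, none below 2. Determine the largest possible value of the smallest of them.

24

If every one of the 12 were at least 25, the total would be at least 12 × 25 = 300 > 290.
Achievable: 10 of them at 24 and 2 at 25 total 290.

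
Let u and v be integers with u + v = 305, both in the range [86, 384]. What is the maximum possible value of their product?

23256

With u + v fixed, uv peaks when the two are closest together.
Taking u = 152 and v = 153 (both in [86, 384]) gives uv = 23256.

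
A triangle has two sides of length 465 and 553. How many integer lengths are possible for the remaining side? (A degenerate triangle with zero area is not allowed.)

The triangle inequality gives |465 − 553| < c < 465 + 553, i.e. 88 < c < 1018.
So c can be any integer from 89 to 1017: 929 values.

929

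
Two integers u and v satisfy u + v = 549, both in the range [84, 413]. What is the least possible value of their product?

56168

uv = u(549 − u) is concave in u, so over [136, 413] it is minimized at an endpoint.
At the endpoint u = 136, v = 549 − 136 = 413, so uv = 136 × 413 = 56168.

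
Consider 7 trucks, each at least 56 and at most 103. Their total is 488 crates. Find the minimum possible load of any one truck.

Minimizing one value means maximizing the remaining 6.
The other 6 can take up 6 × 103 = 618 ≥ 488 − 56, so one truck can sit at its floor of 56.
Achievable: one at 56 and the other 6 totalling 432, which fits since 6 × 56 ≤ 432 ≤ 6 × 103.

56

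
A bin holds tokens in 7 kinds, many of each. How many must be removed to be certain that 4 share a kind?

22

You could draw 3 of every kind without reaching 4 of any — 21 in all.
One more forces 4 of some kind, so 21 + 1 = 22.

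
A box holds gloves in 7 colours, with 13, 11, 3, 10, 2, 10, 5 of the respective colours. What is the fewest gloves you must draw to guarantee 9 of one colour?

43

In the worst case you take as many as possible of each colour without reaching 9: 8 + 8 + 3 + 8 + 2 + 8 + 5 = 42.
The next one must give 9 of some colour, so 42 + 1 = 43.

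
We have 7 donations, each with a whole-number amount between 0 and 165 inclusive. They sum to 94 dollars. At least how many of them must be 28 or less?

Let j be the number exceeding 28. Then the total is ≥ 29·j + 0·(7 − j) = 0 + 29j.
So 29j ≤ 94 and j ≤ 3; hence at least 7 − 3 = 4 are ≤ 28.
Exactly 4 works: 4 values at 0 and 3 at 29 total 87; raise one of the low values by 7 (still ≤ 28) to hit 94.

4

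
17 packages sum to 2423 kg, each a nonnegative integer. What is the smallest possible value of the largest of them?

143

Some value must be at least ⌈2423/17⌉ = 143, since 17 × 142 = 2414 < 2423.
Achievable: 9 of them at 143 and 8 at 142 total 2423.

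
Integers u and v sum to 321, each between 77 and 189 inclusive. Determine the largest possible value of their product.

With u + v fixed, uv peaks when the two are closest together.
Taking u = 160 and v = 161 (both in [77, 189]) gives uv = 25760.

25760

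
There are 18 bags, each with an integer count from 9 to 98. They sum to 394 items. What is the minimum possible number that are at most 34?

Let j be the number exceeding 34. Then the total is ≥ 35·j + 9·(18 − j) = 162 + 26j.
So 26j ≤ 232 and j ≤ 8; hence at least 18 − 8 = 10 are ≤ 34.
Exactly 10 works: 10 values at 9 and 8 at 35 total 370; raise one of the low values by 24 (still ≤ 34) to hit 394.

10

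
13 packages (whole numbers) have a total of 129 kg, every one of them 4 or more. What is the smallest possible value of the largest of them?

The average is 129/13 > 9, so not all 13 can be 9 or less; the largest is ≥ 10.
Taking 1 copy of 9 and 12 copies of 10 gives exactly 129, so 10 is attained.

10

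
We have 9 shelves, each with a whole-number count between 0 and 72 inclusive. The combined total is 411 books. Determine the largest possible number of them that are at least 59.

6

If k of the values are ≥ 59, the total is ≥ 59k + 0(9 − k).
Setting 59k + 0(9 − k) ≤ 411 gives 59k ≤ 411, so k ≤ 6.
k = 6 is achieved by 6 values at 59 and 3 at 0, total 354; add 57 to one value (staying below 59) to reach 411.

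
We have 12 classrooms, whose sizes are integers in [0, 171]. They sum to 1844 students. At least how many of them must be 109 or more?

Each value short of 109 is at most 108, costing at least 171 − 108 = 63 against the maximum total of 2052.
We can afford to lose at most 2052 − 1844 = 208, so at most ⌊208/63⌋ = 3 fall short, and at least 9 are ≥ 109.
Exactly 9 works: 9 values at 171 and 3 at 108 total 1863; lower one of the high values by 19 (still ≥ 109) to hit 1844.

9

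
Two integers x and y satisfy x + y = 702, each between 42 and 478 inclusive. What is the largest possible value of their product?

For a fixed sum, the product xy is largest when x and y are as close as possible.
Taking x = 351 and y = 351 (both in [42, 478]) gives xy = 123201.

123201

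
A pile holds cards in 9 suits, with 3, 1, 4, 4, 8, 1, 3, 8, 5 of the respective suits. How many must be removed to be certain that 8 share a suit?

In the worst case you take as many as possible of each suit without reaching 8: 3 + 1 + 4 + 4 + 7 + 1 + 3 + 7 + 5 = 35.
The next one must give 8 of some suit, so 35 + 1 = 36.

36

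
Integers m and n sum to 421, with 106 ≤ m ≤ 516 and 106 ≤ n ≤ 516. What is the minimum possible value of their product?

mn = m(421 − m) is concave in m, so over [106, 315] it is minimized at an endpoint.
At the endpoint m = 106, n = 421 − 106 = 315, so mn = 106 × 315 = 33390.

33390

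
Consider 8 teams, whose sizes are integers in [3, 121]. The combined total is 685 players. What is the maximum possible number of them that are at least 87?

Suppose k of them are at least 87. Those contribute at least 87 each and the other 8 − k at least 3 each.
So the total is at least 87k + 3(8 − k) = 24 + 84k. This must be ≤ 685, giving k ≤ 7.
k = 7 is achieved by 7 values at 87 and 1 at 3, total 612; add 73 to one value (staying below 87) to reach 685.

7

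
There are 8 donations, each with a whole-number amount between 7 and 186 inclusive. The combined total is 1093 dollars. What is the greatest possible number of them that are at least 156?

6

With k values at 156 or above and the rest at least 7, the sum is at least 56 + 149k.
Since the sum is 1093, we need 149k ≤ 1037, i.e. k ≤ 6.
k = 6 is achieved by 6 values at 156 and 2 at 7, total 950; add 143 to one value (staying below 156) to reach 1093.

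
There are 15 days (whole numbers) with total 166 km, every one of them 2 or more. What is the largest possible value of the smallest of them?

If every one of the 15 were at least 12, the total would be at least 15 × 12 = 180 > 166.
Taking 14 copies of 11 and 1 copy of 12 gives exactly 166, so 11 is attained.

11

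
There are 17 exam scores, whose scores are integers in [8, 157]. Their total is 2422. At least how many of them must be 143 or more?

Each value short of 143 is at most 142, costing at least 157 − 142 = 15 against the maximum total of 2669.
We can afford to lose at most 2669 − 2422 = 247, so at most ⌊247/15⌋ = 16 fall short, and at least 1 are ≥ 143.
Exactly 1 works: 1 value at 157 and 16 at 142 total 2429; lower one of the high values by 7 (still ≥ 143) to hit 2422.

1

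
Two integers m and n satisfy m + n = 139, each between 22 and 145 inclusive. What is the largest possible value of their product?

mn = m(139 − m) is maximized when m is as near 139/2 as the bounds allow.
Taking m = 69 and n = 70 (both in [22, 145]) gives mn = 4830.

4830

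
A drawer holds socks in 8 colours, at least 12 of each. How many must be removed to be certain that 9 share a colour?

65

In the worst case you draw 8 of each of the 8 colours: 8 × 8 = 64.
One more forces 9 of some colour, so 64 + 1 = 65.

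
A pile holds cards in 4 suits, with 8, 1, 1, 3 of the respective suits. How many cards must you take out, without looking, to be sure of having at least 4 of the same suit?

In the worst case you take as many as possible of each suit without reaching 4: 3 + 1 + 1 + 3 = 8.
The next one must give 4 of some suit, so 8 + 1 = 9.

9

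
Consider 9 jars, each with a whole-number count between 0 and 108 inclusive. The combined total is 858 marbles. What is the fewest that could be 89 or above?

4

Suppose at most 9 − j of them reach 89; then j values are ≤ 88 and the rest ≤ 108.
The total is then ≤ 88·j + 108·(9 − j) = 972 − 20j. For this to be ≥ 858 we need j ≤ 5, so at least 9 − 5 = 4 must reach 89.
Exactly 4 works: 4 values at 108 and 5 at 88 total 872; lower one of the high values by 14 (still ≥ 89) to hit 858.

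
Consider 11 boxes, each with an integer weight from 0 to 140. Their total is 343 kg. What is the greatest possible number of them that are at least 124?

Suppose k of them are at least 124. Those contribute at least 124 each and the other 11 − k at least 0 each.
So the total is at least 124k + 0(11 − k) = 0 + 124k. This must be ≤ 343, giving k ≤ 2.
k = 2 is achieved by 2 values at 124 and 9 at 0, total 248; add 95 to one value (staying below 124) to reach 343.

2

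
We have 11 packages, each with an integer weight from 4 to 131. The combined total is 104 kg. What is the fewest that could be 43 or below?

10

Each value above 43 is at least 44, contributing at least 44 − 4 = 40 above the floor 4.
The sum exceeds the floor total 44 by 60, so at most ⌊60/40⌋ = 1 exceed 43, and at least 10 are ≤ 43.
Exactly 10 works: 10 values at 4 and 1 at 44 total 84; raise one of the low values by 20 (still ≤ 43) to hit 104.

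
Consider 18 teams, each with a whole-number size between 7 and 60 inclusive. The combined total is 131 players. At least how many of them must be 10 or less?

17

If only k of them are at most 10, the other 18 − k are at least 11, so the total is at least (18 − k)·11 + k·7.
This is ≤ 131, so (18 − k)·11 + 7k ≤ 131, which gives k ≥ 17.
Exactly 17 works: 17 values at 7 and 1 at 11 total 130; raise one of the low values by 1 (still ≤ 10) to hit 131.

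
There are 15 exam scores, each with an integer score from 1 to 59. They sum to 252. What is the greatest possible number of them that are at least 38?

6

With k values at 38 or above and the rest at least 1, the sum is at least 15 + 37k.
Since the sum is 252, we need 37k ≤ 237, i.e. k ≤ 6.
k = 6 is achieved by 6 values at 38 and 9 at 1, total 237; add 15 to one value (staying below 38) to reach 252.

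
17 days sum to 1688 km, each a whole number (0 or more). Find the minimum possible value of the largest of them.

100

The average is 1688/17 > 99, so not all 17 can be 99 or less; the largest is ≥ 100.
Achievable: 5 of them at 100 and 12 at 99 total 1688.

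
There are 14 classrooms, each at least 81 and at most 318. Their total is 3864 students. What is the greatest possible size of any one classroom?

318

To make one classroom as large as possible, make the other 13 as small as possible.
The other 13 contribute at least 13 × 81 = 1053, leaving at most 3864 − 1053 = 2811.
But each classroom is capped at 318, so the maximum is 318.
Achievable: one at 318 and the other 13 totalling 3546, which fits since 13 × 81 ≤ 3546 ≤ 13 × 318.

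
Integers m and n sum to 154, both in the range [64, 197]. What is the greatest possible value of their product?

mn = m(154 − m) is maximized when m is as near 154/2 as the bounds allow.
Taking m = 77 and n = 77 (both in [64, 197]) gives mn = 5929.

5929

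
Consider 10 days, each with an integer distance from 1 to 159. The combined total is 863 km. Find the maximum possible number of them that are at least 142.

Suppose k of them are at least 142. Those contribute at least 142 each and the other 10 − k at least 1 each.
So the total is at least 142k + 1(10 − k) = 10 + 141k. This must be ≤ 863, giving k ≤ 6.
k = 6 is achieved by 6 values at 142 and 4 at 1, total 856; add 7 to one value (staying below 142) to reach 863.

6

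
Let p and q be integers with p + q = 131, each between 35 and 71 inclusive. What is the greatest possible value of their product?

pq = p(131 − p) is maximized when p is as near 131/2 as the bounds allow.
Taking p = 65 and q = 66 (both in [35, 71]) gives pq = 4290.

4290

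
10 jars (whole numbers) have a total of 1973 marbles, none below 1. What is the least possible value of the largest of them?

If every one of the 10 were at most 197, the total would be at most 10 × 197 = 1970 < 1973.
Achievable: 3 of them at 198 and 7 at 197 total 1973.

198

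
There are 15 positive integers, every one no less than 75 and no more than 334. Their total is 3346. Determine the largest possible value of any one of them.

Maximizing one value means minimizing the remaining 14.
The other 14 contribute at least 14 × 75 = 1050, leaving at most 3346 − 1050 = 2296.
But each integer is capped at 334, so the maximum is 334.
Achievable: one at 334 and the other 14 totalling 3012, which fits since 14 × 75 ≤ 3012 ≤ 14 × 334.

334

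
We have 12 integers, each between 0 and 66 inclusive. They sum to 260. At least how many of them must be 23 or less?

2

If only k of them are at most 23, the other 12 − k are at least 24, so the total is at least (12 − k)·24 + k·0.
This is ≤ 260, so (12 − k)·24 + 0k ≤ 260, which gives k ≥ 2.
Exactly 2 works: 2 values at 0 and 10 at 24 total 240; raise one of the low values by 20 (still ≤ 23) to hit 260.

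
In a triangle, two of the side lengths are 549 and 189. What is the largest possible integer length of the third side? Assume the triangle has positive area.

The third side must be less than 549 + 189 = 738.
The largest integer below 738 is 737.

737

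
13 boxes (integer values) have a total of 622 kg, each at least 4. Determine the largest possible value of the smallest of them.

If every one of the 13 were at least 48, the total would be at least 13 × 48 = 624 > 622.
Taking 2 copies of 47 and 11 copies of 48 gives exactly 622, so 47 is attained.

47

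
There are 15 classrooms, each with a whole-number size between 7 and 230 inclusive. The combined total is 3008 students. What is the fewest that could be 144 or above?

10

Suppose at most 15 − j of them reach 144; then j values are ≤ 143 and the rest ≤ 230.
The total is then ≤ 143·j + 230·(15 − j) = 3450 − 87j. For this to be ≥ 3008 we need j ≤ 5, so at least 15 − 5 = 10 must reach 144.
Exactly 10 works: 10 values at 230 and 5 at 143 total 3015; lower one of the high values by 7 (still ≥ 144) to hit 3008.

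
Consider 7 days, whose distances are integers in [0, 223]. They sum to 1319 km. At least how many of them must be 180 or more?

2

Suppose at most 7 − j of them reach 180; then j values are ≤ 179 and the rest ≤ 223.
The total is then ≤ 179·j + 223·(7 − j) = 1561 − 44j. For this to be ≥ 1319 we need j ≤ 5, so at least 7 − 5 = 2 must reach 180.
Exactly 2 works: 2 values at 223 and 5 at 179 total 1341; lower one of the high values by 22 (still ≥ 180) to hit 1319.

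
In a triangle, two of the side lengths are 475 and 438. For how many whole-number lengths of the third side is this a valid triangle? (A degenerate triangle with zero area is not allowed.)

The triangle inequality gives |475 − 438| < c < 475 + 438, i.e. 37 < c < 913.
So c can be any integer from 38 to 912: 875 values.

875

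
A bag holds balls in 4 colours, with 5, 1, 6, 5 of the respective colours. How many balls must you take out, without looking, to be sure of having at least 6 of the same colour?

17

In the worst case you take as many as possible of each colour without reaching 6: 5 + 1 + 5 + 5 = 16.
The next one must give 6 of some colour, so 16 + 1 = 17.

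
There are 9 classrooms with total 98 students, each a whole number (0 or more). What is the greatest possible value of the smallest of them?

10

If every one of the 9 were at least 11, the total would be at least 9 × 11 = 99 > 98.
Equality holds with 1 value of 10 and 8 values of 11.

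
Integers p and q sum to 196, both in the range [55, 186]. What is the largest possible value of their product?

With p + q fixed, pq peaks when the two are closest together.
Taking p = 98 and q = 98 (both in [55, 186]) gives pq = 9604.

9604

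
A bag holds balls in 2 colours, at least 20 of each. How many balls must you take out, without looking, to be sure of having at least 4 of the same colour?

7

In the worst case you draw 3 of each of the 2 colours: 2 × 3 = 6.
One more forces 4 of some colour, so 6 + 1 = 7.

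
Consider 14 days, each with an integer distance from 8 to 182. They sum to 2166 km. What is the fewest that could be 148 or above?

If only k of them are at least 148, the other 14 − k are at most 147, so the total is at most k·182 + (14 − k)·147.
This must reach 2166, so k·182 + (14 − k)·147 ≥ 2166, giving k ≥ 4.
Exactly 4 works: 4 values at 182 and 10 at 147 total 2198; lower one of the high values by 32 (still ≥ 148) to hit 2166.

4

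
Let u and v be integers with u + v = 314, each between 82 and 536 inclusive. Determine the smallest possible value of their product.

Since u + v is fixed, pushing one of them to its bound minimizes the product.
At the endpoint u = 82, v = 314 − 82 = 232, so uv = 82 × 232 = 19024.

19024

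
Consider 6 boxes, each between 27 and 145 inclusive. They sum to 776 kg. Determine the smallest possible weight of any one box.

To make one box as small as possible, make the other 5 as large as possible.
The other 5 contribute at most 5 × 145 = 725, leaving at least 776 − 725 = 51.
Since 51 ≥ 27, this is achievable: one at 51 and 5 at 145.

51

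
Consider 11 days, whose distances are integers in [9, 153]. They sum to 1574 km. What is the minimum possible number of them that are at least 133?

If only k of them are at least 133, the other 11 − k are at most 132, so the total is at most k·153 + (11 − k)·132.
This must reach 1574, so k·153 + (11 − k)·132 ≥ 1574, giving k ≥ 6.
Exactly 6 works: 6 values at 153 and 5 at 132 total 1578; lower one of the high values by 4 (still ≥ 133) to hit 1574.

6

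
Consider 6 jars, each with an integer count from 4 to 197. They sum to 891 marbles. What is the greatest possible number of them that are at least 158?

5

With k values at 158 or above and the rest at least 4, the sum is at least 24 + 154k.
Since the sum is 891, we need 154k ≤ 867, i.e. k ≤ 5.
k = 5 is achieved by 5 values at 158 and 1 at 4, total 794; add 97 to one value (staying below 158) to reach 891.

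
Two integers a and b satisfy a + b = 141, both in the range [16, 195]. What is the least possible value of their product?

2000

ab = a(141 − a) is concave in a, so over [16, 125] it is minimized at an endpoint.
The extreme feasible split is a = 16, b = 125, giving ab = 2000.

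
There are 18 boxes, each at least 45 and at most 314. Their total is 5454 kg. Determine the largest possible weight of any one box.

314

To make one box as large as possible, make the other 17 as small as possible.
The other 17 contribute at least 17 × 45 = 765, leaving at most 5454 − 765 = 4689.
But each box is capped at 314, so the maximum is 314.
Achievable: one at 314 and the other 17 totalling 5140, which fits since 17 × 45 ≤ 5140 ≤ 17 × 314.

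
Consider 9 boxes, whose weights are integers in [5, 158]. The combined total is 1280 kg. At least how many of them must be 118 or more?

Suppose at most 9 − j of them reach 118; then j values are ≤ 117 and the rest ≤ 158.
The total is then ≤ 117·j + 158·(9 − j) = 1422 − 41j. For this to be ≥ 1280 we need j ≤ 3, so at least 9 − 3 = 6 must reach 118.
Exactly 6 works: 6 values at 158 and 3 at 117 total 1299; lower one of the high values by 19 (still ≥ 118) to hit 1280.

6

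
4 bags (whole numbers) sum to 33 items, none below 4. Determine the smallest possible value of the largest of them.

If every one of the 4 were at most 8, the total would be at most 4 × 8 = 32 < 33.
Achievable: 1 of them at 9 and 3 at 8 total 33.

9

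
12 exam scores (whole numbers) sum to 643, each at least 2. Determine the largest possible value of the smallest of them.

The average is 643/12 < 54, so some value is ≤ 53.
Equality holds with 5 values of 53 and 7 values of 54.

53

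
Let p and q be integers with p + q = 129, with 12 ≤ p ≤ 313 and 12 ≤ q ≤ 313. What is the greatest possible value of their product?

For a fixed sum, the product pq is largest when p and q are as close as possible.
Taking p = 64 and q = 65 (both in [12, 313]) gives pq = 4160.

4160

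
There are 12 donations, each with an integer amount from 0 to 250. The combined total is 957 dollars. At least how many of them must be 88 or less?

Let j be the number exceeding 88. Then the total is ≥ 89·j + 0·(12 − j) = 0 + 89j.
So 89j ≤ 957 and j ≤ 10; hence at least 12 − 10 = 2 are ≤ 88.
Exactly 2 works: 2 values at 0 and 10 at 89 total 890; raise one of the low values by 67 (still ≤ 88) to hit 957.

2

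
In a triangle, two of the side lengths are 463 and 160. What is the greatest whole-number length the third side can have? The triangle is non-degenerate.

The third side must be less than 463 + 160 = 623.
The largest integer below 623 is 622.

622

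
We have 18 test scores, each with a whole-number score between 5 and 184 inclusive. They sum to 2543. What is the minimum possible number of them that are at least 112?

Suppose at most 18 − j of them reach 112; then j values are ≤ 111 and the rest ≤ 184.
The total is then ≤ 111·j + 184·(18 − j) = 3312 − 73j. For this to be ≥ 2543 we need j ≤ 10, so at least 18 − 10 = 8 must reach 112.
Exactly 8 works: 8 values at 184 and 10 at 111 total 2582; lower one of the high values by 39 (still ≥ 112) to hit 2543.

8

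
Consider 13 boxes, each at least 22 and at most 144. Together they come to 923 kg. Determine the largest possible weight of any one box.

144

Maximizing one value means minimizing the remaining 12.
The other 12 contribute at least 12 × 22 = 264, leaving at most 923 − 264 = 659.
But each box is capped at 144, so the maximum is 144.
Achievable: one at 144 and the other 12 totalling 779, which fits since 12 × 22 ≤ 779 ≤ 12 × 144.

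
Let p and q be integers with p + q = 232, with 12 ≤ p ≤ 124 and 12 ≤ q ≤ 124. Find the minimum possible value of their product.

13392

Since p + q is fixed, pushing one of them to its bound minimizes the product.
The extreme feasible split is p = 108, q = 124, giving pq = 13392.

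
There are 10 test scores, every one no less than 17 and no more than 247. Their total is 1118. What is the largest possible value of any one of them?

247

Maximizing one value means minimizing the remaining 9.
The other 9 contribute at least 9 × 17 = 153, leaving at most 1118 − 153 = 965.
But each score is capped at 247, so the maximum is 247.
Achievable: one at 247 and the other 9 totalling 871, which fits since 9 × 17 ≤ 871 ≤ 9 × 247.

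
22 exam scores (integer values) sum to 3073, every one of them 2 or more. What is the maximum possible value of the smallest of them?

If every one of the 22 were at least 140, the total would be at least 22 × 140 = 3080 > 3073.
Achievable: 7 of them at 139 and 15 at 140 total 3073.

139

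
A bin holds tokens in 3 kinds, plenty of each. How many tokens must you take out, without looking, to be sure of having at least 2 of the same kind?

You could draw 1 of every kind without reaching 2 of any — 3 in all.
One more forces 2 of some kind, so 3 + 1 = 4.

4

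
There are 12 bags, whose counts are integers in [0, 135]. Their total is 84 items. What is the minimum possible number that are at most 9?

4

If only k of them are at most 9, the other 12 − k are at least 10, so the total is at least (12 − k)·10 + k·0.
This is ≤ 84, so (12 − k)·10 + 0k ≤ 84, which gives k ≥ 4.
Exactly 4 works: 4 values at 0 and 8 at 10 total 80; raise one of the low values by 4 (still ≤ 9) to hit 84.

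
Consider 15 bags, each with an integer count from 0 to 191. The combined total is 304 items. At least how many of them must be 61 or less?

11

If only k of them are at most 61, the other 15 − k are at least 62, so the total is at least (15 − k)·62 + k·0.
This is ≤ 304, so (15 − k)·62 + 0k ≤ 304, which gives k ≥ 11.
Exactly 11 works: 11 values at 0 and 4 at 62 total 248; raise one of the low values by 56 (still ≤ 61) to hit 304.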